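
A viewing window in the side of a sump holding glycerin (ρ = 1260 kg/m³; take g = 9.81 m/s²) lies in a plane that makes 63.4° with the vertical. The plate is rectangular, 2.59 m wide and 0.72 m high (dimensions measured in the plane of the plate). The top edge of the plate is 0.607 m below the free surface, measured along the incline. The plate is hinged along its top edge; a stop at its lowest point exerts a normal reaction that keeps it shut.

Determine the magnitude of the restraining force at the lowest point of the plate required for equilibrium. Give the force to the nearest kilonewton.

P ≈ 6 kN

γ = ρg = 1260 × 9.81 / 1000 = 12.3606 kN/m³.
The plate makes 63.4° with the vertical, i.e. θ = 90° − 63.4° = 26.6° to the horizontal. Measuring y along the incline from the free-surface line, vertical depth h = y·sinθ with sinθ = 0.447759.
The centroid lies 0.72/2 = 0.36 m below the top edge, so y_c = 0.607 + 0.36 = 0.967 m and h_c = 0.967 × 0.447759 = 0.432983 m.
A = 2.59 × 0.72 = 1.8648 m².
Resultant F = γ·h_c·A = 12.3606 × 0.432983 × 1.8648 = 9.98028 kN.
I_c = b·h³/12 = 2.59 × 0.72³/12 = 0.0805594 m⁴.
Centre of pressure: y_p = y_c + I_c/(y_c·A) = 0.967 + 0.0805594/(0.967 × 1.8648) = 0.967 + 0.0446743 = 1.01167 m along the plane.
The resultant acts 0.36 + 0.0446743 = 0.404674 m (along the plate) below the hinge at the top edge, so the moment about the hinge is M = F × 0.404674 = 9.98028 × 0.404674 = 4.03876 kN·m.
A normal force at the bottom, 0.72 m from the hinge, must supply this moment: P = 4.03876/0.72 = 5.60939 kN.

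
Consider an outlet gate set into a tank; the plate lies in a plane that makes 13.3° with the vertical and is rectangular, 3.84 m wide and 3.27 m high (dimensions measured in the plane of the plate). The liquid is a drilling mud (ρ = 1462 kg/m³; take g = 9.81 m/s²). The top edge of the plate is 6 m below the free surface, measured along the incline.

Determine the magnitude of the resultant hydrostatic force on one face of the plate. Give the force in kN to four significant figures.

γ = ρg = 1462 × 9.81 / 1000 = 14.34222 kN/m³.
The plate makes 13.3° with the vertical, i.e. θ = 90° − 13.3° = 76.7° to the horizontal. Measuring y along the incline from the free-surface line, vertical depth h = y·sinθ with sinθ = 0.973179.
The centroid lies 3.27/2 = 1.635 m below the top edge, so y_c = 6 + 1.635 = 7.635 m and h_c = 7.635 × 0.973179 = 7.43022 m.
A = 3.84 × 3.27 = 12.5568 m².
Resultant F = γ·h_c·A = 14.34222 × 7.43022 × 12.5568 = 1338.13 kN.

F ≈ 1338 kN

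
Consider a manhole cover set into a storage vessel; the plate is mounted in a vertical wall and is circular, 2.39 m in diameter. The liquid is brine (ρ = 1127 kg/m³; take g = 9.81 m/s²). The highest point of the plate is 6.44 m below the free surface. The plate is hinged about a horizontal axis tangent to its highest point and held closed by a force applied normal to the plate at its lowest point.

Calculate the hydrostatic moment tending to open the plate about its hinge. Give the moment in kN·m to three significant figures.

M ≈ 470 kN·m

γ = ρg = 1127 × 9.81 / 1000 = 11.05587 kN/m³.
The centroid is at the centre, 1.195 m below the top of the plate, so the centroid depth is h_c = 6.44 + 1.195 = 7.635 m.
A = π(1.195)² = 4.48627 m².
Resultant F = γ·h_c·A = 11.05587 × 7.635 × 4.48627 = 378.693 kN.
I_c = πr⁴/4 = π × 1.195⁴/4 = 1.60163 m⁴.
Centre of pressure: y_p = y_c + I_c/(y_c·A) = 7.635 + 1.60163/(7.635 × 4.48627) = 7.635 + 0.0467593 = 7.68176 m along the plane.
The resultant acts 1.195 + 0.0467593 = 1.24176 m (along the plate) below the hinge at the top edge, so the moment about the hinge is M = F × 1.24176 = 378.693 × 1.24176 = 470.246 kN·m.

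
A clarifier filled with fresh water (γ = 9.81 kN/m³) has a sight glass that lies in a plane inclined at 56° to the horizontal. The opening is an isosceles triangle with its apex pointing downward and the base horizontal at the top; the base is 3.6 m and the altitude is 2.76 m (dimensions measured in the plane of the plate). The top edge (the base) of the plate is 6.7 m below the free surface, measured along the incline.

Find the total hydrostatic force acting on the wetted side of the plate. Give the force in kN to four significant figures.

F ≈ 307.9 kN

γ = 9.81 kN/m³.
Let θ = 56° be the plate's angle to the horizontal; measure y along the incline from where the plane meets the free surface. Vertical depth h = y·sinθ with sinθ = 0.829038.
With the apex down, the centroid sits h/3 = 2.76/3 = 0.92 m below the base (the top edge), so y_c = 6.7 + 0.92 = 7.62 m and h_c = 7.62 × 0.829038 = 6.31727 m.
A = ½ × 3.6 × 2.76 = 4.968 m².
Resultant F = γ·h_c·A = 9.81 × 6.31727 × 4.968 = 307.879 kN.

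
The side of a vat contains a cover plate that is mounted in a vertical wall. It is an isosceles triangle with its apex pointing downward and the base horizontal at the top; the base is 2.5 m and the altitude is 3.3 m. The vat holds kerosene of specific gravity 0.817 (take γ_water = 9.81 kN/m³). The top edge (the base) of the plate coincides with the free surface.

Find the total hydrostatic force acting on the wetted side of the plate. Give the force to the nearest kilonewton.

γ = 0.817 × 9.81 = 8.01477 kN/m³.
With the apex down, the centroid sits h/3 = 3.3/3 = 1.1 m below the base (the top edge), so the centroid depth is h_c = 1.1 m.
A = ½ × 2.5 × 3.3 = 4.125 m².
Resultant F = γ·h_c·A = 8.01477 × 1.1 × 4.125 = 36.367 kN.

F ≈ 36 kN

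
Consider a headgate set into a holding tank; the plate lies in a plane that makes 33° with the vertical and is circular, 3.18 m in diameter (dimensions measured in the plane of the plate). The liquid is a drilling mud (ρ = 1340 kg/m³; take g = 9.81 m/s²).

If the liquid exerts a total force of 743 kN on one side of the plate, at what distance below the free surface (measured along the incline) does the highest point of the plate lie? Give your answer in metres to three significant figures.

y_top ≈ 6.90 m

γ = ρg = 1340 × 9.81 / 1000 = 13.1454 kN/m³.
A = π(1.59)² = 7.94226 m².
From F = γ·h_c·A, the centroid depth is h_c = 743/(13.1454 × 7.94226) = 7.11657 m.
The plate makes 33° with the vertical, i.e. θ = 90° − 33° = 57° to the horizontal. Measuring y along the incline from the free-surface line, vertical depth h = y·sinθ with sinθ = 0.838671.
Along the incline, y_c = h_c/sinθ = 7.11657/0.838671 = 8.48553 m.
The centroid is at the centre, 1.59 m below the top of the plate, so the highest point sits at y_top = 8.48553 − 1.59 = 6.89553 m along the incline.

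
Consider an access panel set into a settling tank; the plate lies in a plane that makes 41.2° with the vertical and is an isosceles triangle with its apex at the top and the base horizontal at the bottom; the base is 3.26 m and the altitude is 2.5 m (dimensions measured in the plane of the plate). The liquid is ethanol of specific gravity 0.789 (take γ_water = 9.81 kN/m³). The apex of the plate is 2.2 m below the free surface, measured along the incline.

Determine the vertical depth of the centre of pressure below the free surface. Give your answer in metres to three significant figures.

γ = 0.789 × 9.81 = 7.74009 kN/m³.
The plate makes 41.2° with the vertical, i.e. θ = 90° − 41.2° = 48.8° to the horizontal. Measuring y along the incline from the free-surface line, vertical depth h = y·sinθ with sinθ = 0.752415.
With the apex up, the centroid sits 2h/3 = 2 × 2.5/3 = 1.66667 m below the apex, so y_c = 2.2 + 1.66667 = 3.86667 m and h_c = 3.86667 × 0.752415 = 2.90934 m.
A = ½ × 3.26 × 2.5 = 4.075 m².
Resultant F = γ·h_c·A = 7.74009 × 2.90934 × 4.075 = 91.7631 kN.
I_c = b·h³/36 = 3.26 × 2.5³/36 = 1.41493 m⁴.
Centre of pressure: y_p = y_c + I_c/(y_c·A) = 3.86667 + 1.41493/(3.86667 × 4.075) = 3.86667 + 0.0897987 = 3.95647 m along the plane.
Vertically, h_p = y_p·sinθ = 3.95647 × 0.752415 = 2.97691 m.

h_p = 2.98 m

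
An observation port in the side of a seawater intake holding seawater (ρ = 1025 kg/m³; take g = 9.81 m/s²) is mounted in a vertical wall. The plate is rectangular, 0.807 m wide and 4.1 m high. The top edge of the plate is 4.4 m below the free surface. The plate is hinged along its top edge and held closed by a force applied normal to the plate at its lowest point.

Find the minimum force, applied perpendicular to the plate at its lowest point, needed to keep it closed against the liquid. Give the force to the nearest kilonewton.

P ≈ 119 kN

γ = ρg = 1025 × 9.81 / 1000 = 10.05525 kN/m³.
The centroid lies 4.1/2 = 2.05 m below the top edge, so the centroid depth is h_c = 4.4 + 2.05 = 6.45 m.
A = 0.807 × 4.1 = 3.3087 m².
Resultant F = γ·h_c·A = 10.05525 × 6.45 × 3.3087 = 214.59 kN.
I_c = b·h³/12 = 0.807 × 4.1³/12 = 4.63494 m⁴.
Centre of pressure: y_p = y_c + I_c/(y_c·A) = 6.45 + 4.63494/(6.45 × 3.3087) = 6.45 + 0.217184 = 6.66718 m along the plane.
The resultant acts 2.05 + 0.217184 = 2.26718 m (along the plate) below the hinge at the top edge, so the moment about the hinge is M = F × 2.26718 = 214.59 × 2.26718 = 486.514 kN·m.
A normal force at the bottom, 4.1 m from the hinge, must supply this moment: P = 486.514/4.1 = 118.662 kN.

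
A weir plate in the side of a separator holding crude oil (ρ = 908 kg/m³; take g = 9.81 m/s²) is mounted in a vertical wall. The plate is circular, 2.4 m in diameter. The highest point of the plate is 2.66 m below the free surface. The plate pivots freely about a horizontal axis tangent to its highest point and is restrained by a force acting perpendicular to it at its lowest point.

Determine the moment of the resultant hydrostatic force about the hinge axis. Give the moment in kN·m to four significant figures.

γ = ρg = 908 × 9.81 / 1000 = 8.90748 kN/m³.
The centroid is at the centre, 1.2 m below the top of the plate, so the centroid depth is h_c = 2.66 + 1.2 = 3.86 m.
A = π(1.2)² = 4.52389 m².
Resultant F = γ·h_c·A = 8.90748 × 3.86 × 4.52389 = 155.544 kN.
I_c = πr⁴/4 = π × 1.2⁴/4 = 1.6286 m⁴.
Centre of pressure: y_p = y_c + I_c/(y_c·A) = 3.86 + 1.6286/(3.86 × 4.52389) = 3.86 + 0.0932642 = 3.95326 m along the plane.
The resultant acts 1.2 + 0.0932642 = 1.29326 m (along the plate) below the hinge at the top edge, so the moment about the hinge is M = F × 1.29326 = 155.544 × 1.29326 = 201.159 kN·m.

M ≈ 201.2 kN·m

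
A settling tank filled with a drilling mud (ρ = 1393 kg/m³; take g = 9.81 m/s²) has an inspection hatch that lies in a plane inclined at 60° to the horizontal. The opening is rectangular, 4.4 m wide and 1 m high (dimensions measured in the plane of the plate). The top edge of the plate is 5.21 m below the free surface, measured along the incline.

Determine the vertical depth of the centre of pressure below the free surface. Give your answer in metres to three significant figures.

h_p = 4.96 m

γ = ρg = 1393 × 9.81 / 1000 = 13.66533 kN/m³.
Let θ = 60° be the plate's angle to the horizontal; measure y along the incline from where the plane meets the free surface. Vertical depth h = y·sinθ with sinθ = 0.866025.
The centroid lies 1/2 = 0.5 m below the top edge, so y_c = 5.21 + 0.5 = 5.71 m and h_c = 5.71 × 0.866025 = 4.945 m.
A = 4.4 × 1 = 4.4 m².
Resultant F = γ·h_c·A = 13.66533 × 4.945 × 4.4 = 297.33 kN.
I_c = b·h³/12 = 4.4 × 1³/12 = 0.366667 m⁴.
Centre of pressure: y_p = y_c + I_c/(y_c·A) = 5.71 + 0.366667/(5.71 × 4.4) = 5.71 + 0.0145943 = 5.72459 m along the plane.
Vertically, h_p = y_p·sinθ = 5.72459 × 0.866025 = 4.95764 m.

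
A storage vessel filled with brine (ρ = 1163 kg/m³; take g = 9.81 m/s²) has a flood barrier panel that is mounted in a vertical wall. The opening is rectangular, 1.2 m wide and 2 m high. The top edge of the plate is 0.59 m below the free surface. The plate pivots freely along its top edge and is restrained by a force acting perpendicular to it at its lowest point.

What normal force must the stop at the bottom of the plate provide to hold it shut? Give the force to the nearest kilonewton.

P ≈ 26 kN

γ = ρg = 1163 × 9.81 / 1000 = 11.40903 kN/m³.
The centroid lies 2/2 = 1 m below the top edge, so the centroid depth is h_c = 0.59 + 1 = 1.59 m.
A = 1.2 × 2 = 2.4 m².
Resultant F = γ·h_c·A = 11.40903 × 1.59 × 2.4 = 43.5369 kN.
I_c = b·h³/12 = 1.2 × 2³/12 = 0.8 m⁴.
Centre of pressure: y_p = y_c + I_c/(y_c·A) = 1.59 + 0.8/(1.59 × 2.4) = 1.59 + 0.209644 = 1.79964 m along the plane.
The resultant acts 1 + 0.209644 = 1.20964 m (along the plate) below the hinge at the top edge, so the moment about the hinge is M = F × 1.20964 = 43.5369 × 1.20964 = 52.664 kN·m.
A normal force at the bottom, 2 m from the hinge, must supply this moment: P = 52.664/2 = 26.332 kN.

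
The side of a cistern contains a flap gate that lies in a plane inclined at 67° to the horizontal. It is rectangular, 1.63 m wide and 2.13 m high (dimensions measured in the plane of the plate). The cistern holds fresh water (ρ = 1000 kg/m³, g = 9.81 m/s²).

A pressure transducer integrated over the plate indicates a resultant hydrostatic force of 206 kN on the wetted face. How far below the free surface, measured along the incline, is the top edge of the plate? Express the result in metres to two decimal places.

γ = ρg = 1000 × 9.81 = 9810 N/m³ = 9.81 kN/m³.
A = 1.63 × 2.13 = 3.4719 m².
From F = γ·h_c·A, the centroid depth is h_c = 206/(9.81 × 3.4719) = 6.04827 m.
Let θ = 67° be the plate's angle to the horizontal; measure y along the incline from where the plane meets the free surface. Vertical depth h = y·sinθ with sinθ = 0.920505.
Along the incline, y_c = h_c/sinθ = 6.04827/0.920505 = 6.5706 m.
The centroid lies 2.13/2 = 1.065 m below the top edge, so the top edge sits at y_top = 6.5706 − 1.065 = 5.5056 m along the incline.

y_top ≈ 5.51 m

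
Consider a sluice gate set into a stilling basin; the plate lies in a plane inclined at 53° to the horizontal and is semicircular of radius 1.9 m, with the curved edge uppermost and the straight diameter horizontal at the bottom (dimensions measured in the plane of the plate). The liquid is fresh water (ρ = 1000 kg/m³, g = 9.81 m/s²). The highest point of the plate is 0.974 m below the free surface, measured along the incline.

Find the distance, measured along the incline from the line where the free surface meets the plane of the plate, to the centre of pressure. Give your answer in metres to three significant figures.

y_p = 2.19 m

γ = ρg = 1000 × 9.81 = 9810 N/m³ = 9.81 kN/m³.
Let θ = 53° be the plate's angle to the horizontal; measure y along the incline from where the plane meets the free surface. Vertical depth h = y·sinθ with sinθ = 0.798636.
The centroid lies 4r/(3π) = 0.806385 m above the diameter, so r − 4r/(3π) = 1.9 − 0.806385 = 1.09361 m below the topmost point, so y_c = 0.974 + 1.09361 = 2.06761 m and h_c = 2.06761 × 0.798636 = 1.65127 m.
A = πr²/2 = π × 1.9²/2 = 5.67057 m².
Resultant F = γ·h_c·A = 9.81 × 1.65127 × 5.67057 = 91.8573 kN.
I_c = (π/8 − 8/(9π))·r⁴ = 0.109757 × 1.9⁴ = 1.43036 m⁴.
Centre of pressure: y_p = y_c + I_c/(y_c·A) = 2.06761 + 1.43036/(2.06761 × 5.67057) = 2.06761 + 0.121997 = 2.18961 m along the plane.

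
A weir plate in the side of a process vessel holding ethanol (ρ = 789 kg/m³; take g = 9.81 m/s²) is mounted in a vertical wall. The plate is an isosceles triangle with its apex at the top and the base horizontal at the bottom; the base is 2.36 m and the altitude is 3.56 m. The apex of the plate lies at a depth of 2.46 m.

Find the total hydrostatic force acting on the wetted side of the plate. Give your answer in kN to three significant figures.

γ = ρg = 789 × 9.81 / 1000 = 7.74009 kN/m³.
With the apex up, the centroid sits 2h/3 = 2 × 3.56/3 = 2.37333 m below the apex, so the centroid depth is h_c = 2.46 + 2.37333 = 4.83333 m.
A = ½ × 2.36 × 3.56 = 4.2008 m².
Resultant F = γ·h_c·A = 7.74009 × 4.83333 × 4.2008 = 157.154 kN.

F ≈ 157 kN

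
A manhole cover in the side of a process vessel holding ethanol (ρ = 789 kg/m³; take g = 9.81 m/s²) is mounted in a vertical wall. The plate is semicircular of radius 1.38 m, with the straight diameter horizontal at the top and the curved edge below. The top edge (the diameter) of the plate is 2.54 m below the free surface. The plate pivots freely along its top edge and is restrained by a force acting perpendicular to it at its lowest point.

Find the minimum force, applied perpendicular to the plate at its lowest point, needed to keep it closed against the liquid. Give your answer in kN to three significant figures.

P ≈ 32.9 kN

γ = ρg = 789 × 9.81 / 1000 = 7.74009 kN/m³.
The centroid of a semicircle lies 4r/(3π) = 0.58569 m from the diameter, here below the top edge, so the centroid depth is h_c = 2.54 + 0.58569 = 3.12569 m.
A = πr²/2 = π × 1.38²/2 = 2.99142 m².
Resultant F = γ·h_c·A = 7.74009 × 3.12569 × 2.99142 = 72.3718 kN.
I_c = (π/8 − 8/(9π))·r⁴ = 0.109757 × 1.38⁴ = 0.39806 m⁴.
Centre of pressure: y_p = y_c + I_c/(y_c·A) = 3.12569 + 0.39806/(3.12569 × 2.99142) = 3.12569 + 0.0425721 = 3.16826 m along the plane.
The resultant acts 0.58569 + 0.0425721 = 0.628262 m (along the plate) below the hinge at the top edge, so the moment about the hinge is M = F × 0.628262 = 72.3718 × 0.628262 = 45.4685 kN·m.
A normal force at the bottom, 1.38 m from the hinge, must supply this moment: P = 45.4685/1.38 = 32.9482 kN.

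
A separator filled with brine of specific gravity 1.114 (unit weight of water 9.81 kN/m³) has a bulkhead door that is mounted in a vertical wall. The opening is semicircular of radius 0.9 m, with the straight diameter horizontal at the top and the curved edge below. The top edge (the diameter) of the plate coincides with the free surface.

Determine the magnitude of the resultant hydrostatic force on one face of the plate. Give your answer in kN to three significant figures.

F ≈ 5.31 kN

γ = 1.114 × 9.81 = 10.92834 kN/m³.
The centroid of a semicircle lies 4r/(3π) = 0.381972 m from the diameter, here below the top edge, so the centroid depth is h_c = 0.381972 m.
A = πr²/2 = π × 0.9²/2 = 1.27235 m².
Resultant F = γ·h_c·A = 10.92834 × 0.381972 × 1.27235 = 5.3112 kN.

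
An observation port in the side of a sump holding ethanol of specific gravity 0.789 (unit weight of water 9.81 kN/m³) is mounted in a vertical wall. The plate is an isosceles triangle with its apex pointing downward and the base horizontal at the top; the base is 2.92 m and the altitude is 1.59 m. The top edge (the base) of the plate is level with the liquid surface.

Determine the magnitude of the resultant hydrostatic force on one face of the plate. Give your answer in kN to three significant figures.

F ≈ 9.52 kN

γ = 0.789 × 9.81 = 7.74009 kN/m³.
With the apex down, the centroid sits h/3 = 1.59/3 = 0.53 m below the base (the top edge), so the centroid depth is h_c = 0.53 m.
A = ½ × 2.92 × 1.59 = 2.3214 m².
Resultant F = γ·h_c·A = 7.74009 × 0.53 × 2.3214 = 9.52296 kN.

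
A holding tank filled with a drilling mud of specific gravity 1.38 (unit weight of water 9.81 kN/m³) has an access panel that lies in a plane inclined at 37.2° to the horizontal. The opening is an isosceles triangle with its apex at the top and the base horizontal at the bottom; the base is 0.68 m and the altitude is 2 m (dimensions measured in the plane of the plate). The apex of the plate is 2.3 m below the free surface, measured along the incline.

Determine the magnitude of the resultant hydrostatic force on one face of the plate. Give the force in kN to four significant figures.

γ = 1.38 × 9.81 = 13.5378 kN/m³.
Let θ = 37.2° be the plate's angle to the horizontal; measure y along the incline from where the plane meets the free surface. Vertical depth h = y·sinθ with sinθ = 0.604599.
With the apex up, the centroid sits 2h/3 = 2 × 2/3 = 1.33333 m below the apex, so y_c = 2.3 + 1.33333 = 3.63333 m and h_c = 3.63333 × 0.604599 = 2.19671 m.
A = ½ × 0.68 × 2 = 0.68 m².
Resultant F = γ·h_c·A = 13.5378 × 2.19671 × 0.68 = 20.2223 kN.

F ≈ 20.22 kN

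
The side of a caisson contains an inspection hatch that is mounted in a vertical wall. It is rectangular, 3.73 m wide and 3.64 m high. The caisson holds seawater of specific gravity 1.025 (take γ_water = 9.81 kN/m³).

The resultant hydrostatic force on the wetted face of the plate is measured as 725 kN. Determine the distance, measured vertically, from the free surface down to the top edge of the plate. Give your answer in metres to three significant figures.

d_top ≈ 3.49 m

γ = 1.025 × 9.81 = 10.05525 kN/m³.
A = 3.73 × 3.64 = 13.5772 m².
From F = γ·h_c·A, the centroid depth is h_c = 725/(10.05525 × 13.5772) = 5.31049 m.
The centroid lies 3.64/2 = 1.82 m below the top edge, so the top edge sits at h_top = 5.31049 − 1.82 = 3.49049 m below the surface.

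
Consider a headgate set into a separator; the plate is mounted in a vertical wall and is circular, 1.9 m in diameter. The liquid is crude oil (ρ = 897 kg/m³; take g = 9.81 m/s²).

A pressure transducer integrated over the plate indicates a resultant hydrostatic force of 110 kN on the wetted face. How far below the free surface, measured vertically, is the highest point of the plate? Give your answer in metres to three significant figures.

γ = ρg = 897 × 9.81 / 1000 = 8.79957 kN/m³.
A = π(0.95)² = 2.83529 m².
From F = γ·h_c·A, the centroid depth is h_c = 110/(8.79957 × 2.83529) = 4.40894 m.
The centroid is at the centre, 0.95 m below the top of the plate, so the highest point sits at h_top = 4.40894 − 0.95 = 3.45894 m below the surface.

d_top ≈ 3.46 m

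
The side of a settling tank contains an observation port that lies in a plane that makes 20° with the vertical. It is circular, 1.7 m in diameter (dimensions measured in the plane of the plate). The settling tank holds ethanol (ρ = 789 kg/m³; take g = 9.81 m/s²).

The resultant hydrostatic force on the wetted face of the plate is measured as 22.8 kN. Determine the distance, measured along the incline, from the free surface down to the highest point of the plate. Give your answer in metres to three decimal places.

γ = ρg = 789 × 9.81 / 1000 = 7.74009 kN/m³.
A = π(0.85)² = 2.2698 m².
From F = γ·h_c·A, the centroid depth is h_c = 22.8/(7.74009 × 2.2698) = 1.29778 m.
The plate makes 20° with the vertical, i.e. θ = 90° − 20° = 70° to the horizontal. Measuring y along the incline from the free-surface line, vertical depth h = y·sinθ with sinθ = 0.939693.
Along the incline, y_c = h_c/sinθ = 1.29778/0.939693 = 1.38107 m.
The centroid is at the centre, 0.85 m below the top of the plate, so the highest point sits at y_top = 1.38107 − 0.85 = 0.53107 m along the incline.

y_top ≈ 0.531 m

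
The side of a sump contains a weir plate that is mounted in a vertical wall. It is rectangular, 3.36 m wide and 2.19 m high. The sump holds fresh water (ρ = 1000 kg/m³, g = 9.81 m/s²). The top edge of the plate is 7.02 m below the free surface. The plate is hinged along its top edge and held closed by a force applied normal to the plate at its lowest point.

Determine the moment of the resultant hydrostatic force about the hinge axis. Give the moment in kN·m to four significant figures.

M ≈ 670.3 kN·m

γ = ρg = 1000 × 9.81 = 9810 N/m³ = 9.81 kN/m³.
The centroid lies 2.19/2 = 1.095 m below the top edge, so the centroid depth is h_c = 7.02 + 1.095 = 8.115 m.
A = 3.36 × 2.19 = 7.3584 m².
Resultant F = γ·h_c·A = 9.81 × 8.115 × 7.3584 = 585.789 kN.
I_c = b·h³/12 = 3.36 × 2.19³/12 = 2.94097 m⁴.
Centre of pressure: y_p = y_c + I_c/(y_c·A) = 8.115 + 2.94097/(8.115 × 7.3584) = 8.115 + 0.0492514 = 8.16425 m along the plane.
The resultant acts 1.095 + 0.0492514 = 1.14425 m (along the plate) below the hinge at the top edge, so the moment about the hinge is M = F × 1.14425 = 585.789 × 1.14425 = 670.289 kN·m.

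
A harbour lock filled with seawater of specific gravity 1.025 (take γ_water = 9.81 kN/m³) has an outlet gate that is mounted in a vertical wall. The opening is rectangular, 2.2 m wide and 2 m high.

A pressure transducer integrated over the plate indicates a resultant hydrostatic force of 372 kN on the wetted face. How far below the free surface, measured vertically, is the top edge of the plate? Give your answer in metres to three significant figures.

d_top ≈ 7.41 m

γ = 1.025 × 9.81 = 10.05525 kN/m³.
A = 2.2 × 2 = 4.4 m².
From F = γ·h_c·A, the centroid depth is h_c = 372/(10.05525 × 4.4) = 8.40809 m.
The centroid lies 2/2 = 1 m below the top edge, so the top edge sits at h_top = 8.40809 − 1 = 7.40809 m below the surface.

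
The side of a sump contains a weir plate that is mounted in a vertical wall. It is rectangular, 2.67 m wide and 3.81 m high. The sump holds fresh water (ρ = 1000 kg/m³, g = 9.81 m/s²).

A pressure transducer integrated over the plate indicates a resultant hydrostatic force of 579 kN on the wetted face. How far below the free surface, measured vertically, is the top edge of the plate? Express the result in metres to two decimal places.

γ = ρg = 1000 × 9.81 = 9810 N/m³ = 9.81 kN/m³.
A = 2.67 × 3.81 = 10.1727 m².
From F = γ·h_c·A, the centroid depth is h_c = 579/(9.81 × 10.1727) = 5.80194 m.
The centroid lies 3.81/2 = 1.905 m below the top edge, so the top edge sits at h_top = 5.80194 − 1.905 = 3.89694 m below the surface.

d_top ≈ 3.90 m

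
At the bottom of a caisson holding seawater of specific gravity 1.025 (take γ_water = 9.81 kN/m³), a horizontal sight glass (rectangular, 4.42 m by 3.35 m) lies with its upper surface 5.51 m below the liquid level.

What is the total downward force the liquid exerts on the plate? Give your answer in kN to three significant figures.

F ≈ 820 kN

γ = 1.025 × 9.81 = 10.05525 kN/m³.
The plate is horizontal, so pressure is uniform at p = γ·h = 10.05525 × 5.51 = 55.4044 kN/m².
A = 4.42 × 3.35 = 14.807 m².
F = p·A = 55.4044 × 14.807 = 820.373 kN.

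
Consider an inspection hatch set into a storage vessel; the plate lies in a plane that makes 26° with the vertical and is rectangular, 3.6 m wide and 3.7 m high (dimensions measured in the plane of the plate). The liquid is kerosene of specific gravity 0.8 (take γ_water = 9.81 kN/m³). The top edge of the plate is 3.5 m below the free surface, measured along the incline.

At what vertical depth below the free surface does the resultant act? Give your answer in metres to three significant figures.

h_p = 5.00 m

γ = 0.8 × 9.81 = 7.848 kN/m³.
The plate makes 26° with the vertical, i.e. θ = 90° − 26° = 64° to the horizontal. Measuring y along the incline from the free-surface line, vertical depth h = y·sinθ with sinθ = 0.898794.
The centroid lies 3.7/2 = 1.85 m below the top edge, so y_c = 3.5 + 1.85 = 5.35 m and h_c = 5.35 × 0.898794 = 4.80855 m.
A = 3.6 × 3.7 = 13.32 m².
Resultant F = γ·h_c·A = 7.848 × 4.80855 × 13.32 = 502.664 kN.
I_c = b·h³/12 = 3.6 × 3.7³/12 = 15.1959 m⁴.
Centre of pressure: y_p = y_c + I_c/(y_c·A) = 5.35 + 15.1959/(5.35 × 13.32) = 5.35 + 0.21324 = 5.56324 m along the plane.
Vertically, h_p = y_p·sinθ = 5.56324 × 0.898794 = 5.00021 m.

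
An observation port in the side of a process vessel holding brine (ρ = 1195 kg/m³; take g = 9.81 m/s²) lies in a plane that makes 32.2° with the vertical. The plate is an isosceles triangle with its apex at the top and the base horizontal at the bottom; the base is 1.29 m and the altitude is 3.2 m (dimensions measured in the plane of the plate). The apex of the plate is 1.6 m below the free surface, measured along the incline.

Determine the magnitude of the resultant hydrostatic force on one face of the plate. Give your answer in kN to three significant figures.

γ = ρg = 1195 × 9.81 / 1000 = 11.72295 kN/m³.
The plate makes 32.2° with the vertical, i.e. θ = 90° − 32.2° = 57.8° to the horizontal. Measuring y along the incline from the free-surface line, vertical depth h = y·sinθ with sinθ = 0.846193.
With the apex up, the centroid sits 2h/3 = 2 × 3.2/3 = 2.13333 m below the apex, so y_c = 1.6 + 2.13333 = 3.73333 m and h_c = 3.73333 × 0.846193 = 3.15912 m.
A = ½ × 1.29 × 3.2 = 2.064 m².
Resultant F = γ·h_c·A = 11.72295 × 3.15912 × 2.064 = 76.4386 kN.

F ≈ 76.4 kN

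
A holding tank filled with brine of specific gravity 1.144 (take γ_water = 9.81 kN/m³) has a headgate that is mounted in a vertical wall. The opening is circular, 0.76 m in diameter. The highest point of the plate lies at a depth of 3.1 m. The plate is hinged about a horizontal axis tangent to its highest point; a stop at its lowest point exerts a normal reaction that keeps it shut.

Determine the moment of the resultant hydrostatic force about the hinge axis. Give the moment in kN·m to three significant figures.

γ = 1.144 × 9.81 = 11.22264 kN/m³.
The centroid is at the centre, 0.38 m below the top of the plate, so the centroid depth is h_c = 3.1 + 0.38 = 3.48 m.
A = π(0.38)² = 0.453646 m².
Resultant F = γ·h_c·A = 11.22264 × 3.48 × 0.453646 = 17.717 kN.
I_c = πr⁴/4 = π × 0.38⁴/4 = 0.0163766 m⁴.
Centre of pressure: y_p = y_c + I_c/(y_c·A) = 3.48 + 0.0163766/(3.48 × 0.453646) = 3.48 + 0.0103736 = 3.49037 m along the plane.
The resultant acts 0.38 + 0.0103736 = 0.390374 m (along the plate) below the hinge at the top edge, so the moment about the hinge is M = F × 0.390374 = 17.717 × 0.390374 = 6.91626 kN·m.

M ≈ 6.92 kN·m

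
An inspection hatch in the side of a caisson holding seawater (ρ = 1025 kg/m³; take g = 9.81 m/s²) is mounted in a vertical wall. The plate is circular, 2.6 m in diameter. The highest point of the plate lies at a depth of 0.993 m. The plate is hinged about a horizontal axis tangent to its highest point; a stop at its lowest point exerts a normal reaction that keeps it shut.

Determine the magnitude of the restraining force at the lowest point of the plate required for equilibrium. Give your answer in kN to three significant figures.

P ≈ 69.9 kN

γ = ρg = 1025 × 9.81 / 1000 = 10.05525 kN/m³.
The centroid is at the centre, 1.3 m below the top of the plate, so the centroid depth is h_c = 0.993 + 1.3 = 2.293 m.
A = π(1.3)² = 5.30929 m².
Resultant F = γ·h_c·A = 10.05525 × 2.293 × 5.30929 = 122.415 kN.
I_c = πr⁴/4 = π × 1.3⁴/4 = 2.24318 m⁴.
Centre of pressure: y_p = y_c + I_c/(y_c·A) = 2.293 + 2.24318/(2.293 × 5.30929) = 2.293 + 0.184257 = 2.47726 m along the plane.
The resultant acts 1.3 + 0.184257 = 1.48426 m (along the plate) below the hinge at the top edge, so the moment about the hinge is M = F × 1.48426 = 122.415 × 1.48426 = 181.696 kN·m.
A normal force at the bottom, 2.6 m from the hinge, must supply this moment: P = 181.696/2.6 = 69.8831 kN.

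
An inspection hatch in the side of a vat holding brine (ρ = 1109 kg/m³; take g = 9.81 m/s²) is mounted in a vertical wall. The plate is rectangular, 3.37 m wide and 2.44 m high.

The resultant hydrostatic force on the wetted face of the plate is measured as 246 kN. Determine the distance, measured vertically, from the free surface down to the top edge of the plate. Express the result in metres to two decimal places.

γ = ρg = 1109 × 9.81 / 1000 = 10.87929 kN/m³.
A = 3.37 × 2.44 = 8.2228 m².
From F = γ·h_c·A, the centroid depth is h_c = 246/(10.87929 × 8.2228) = 2.74989 m.
The centroid lies 2.44/2 = 1.22 m below the top edge, so the top edge sits at h_top = 2.74989 − 1.22 = 1.52989 m below the surface.

d_top ≈ 1.53 m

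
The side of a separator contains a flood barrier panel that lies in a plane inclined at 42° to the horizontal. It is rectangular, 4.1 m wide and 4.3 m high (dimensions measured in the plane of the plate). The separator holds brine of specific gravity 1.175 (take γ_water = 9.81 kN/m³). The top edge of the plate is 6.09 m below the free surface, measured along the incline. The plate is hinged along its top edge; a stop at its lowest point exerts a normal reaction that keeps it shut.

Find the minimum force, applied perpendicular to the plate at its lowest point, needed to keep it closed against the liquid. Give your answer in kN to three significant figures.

γ = 1.175 × 9.81 = 11.52675 kN/m³.
Let θ = 42° be the plate's angle to the horizontal; measure y along the incline from where the plane meets the free surface. Vertical depth h = y·sinθ with sinθ = 0.669131.
The centroid lies 4.3/2 = 2.15 m below the top edge, so y_c = 6.09 + 2.15 = 8.24 m and h_c = 8.24 × 0.669131 = 5.51364 m.
A = 4.1 × 4.3 = 17.63 m².
Resultant F = γ·h_c·A = 11.52675 × 5.51364 × 17.63 = 1120.46 kN.
I_c = b·h³/12 = 4.1 × 4.3³/12 = 27.1649 m⁴.
Centre of pressure: y_p = y_c + I_c/(y_c·A) = 8.24 + 27.1649/(8.24 × 17.63) = 8.24 + 0.186994 = 8.42699 m along the plane.
The resultant acts 2.15 + 0.186994 = 2.33699 m (along the plate) below the hinge at the top edge, so the moment about the hinge is M = F × 2.33699 = 1120.46 × 2.33699 = 2618.5 kN·m.
A normal force at the bottom, 4.3 m from the hinge, must supply this moment: P = 2618.5/4.3 = 608.953 kN.

P ≈ 609 kN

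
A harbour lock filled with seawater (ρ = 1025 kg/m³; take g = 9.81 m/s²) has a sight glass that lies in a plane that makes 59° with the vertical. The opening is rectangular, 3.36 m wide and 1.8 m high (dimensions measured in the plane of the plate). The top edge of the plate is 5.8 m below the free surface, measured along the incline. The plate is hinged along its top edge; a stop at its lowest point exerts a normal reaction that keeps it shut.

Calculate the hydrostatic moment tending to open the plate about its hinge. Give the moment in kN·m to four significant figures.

M ≈ 197.3 kN·m

γ = ρg = 1025 × 9.81 / 1000 = 10.05525 kN/m³.
The plate makes 59° with the vertical, i.e. θ = 90° − 59° = 31° to the horizontal. Measuring y along the incline from the free-surface line, vertical depth h = y·sinθ with sinθ = 0.515038.
The centroid lies 1.8/2 = 0.9 m below the top edge, so y_c = 5.8 + 0.9 = 6.7 m and h_c = 6.7 × 0.515038 = 3.45075 m.
A = 3.36 × 1.8 = 6.048 m².
Resultant F = γ·h_c·A = 10.05525 × 3.45075 × 6.048 = 209.854 kN.
I_c = b·h³/12 = 3.36 × 1.8³/12 = 1.63296 m⁴.
Centre of pressure: y_p = y_c + I_c/(y_c·A) = 6.7 + 1.63296/(6.7 × 6.048) = 6.7 + 0.0402985 = 6.7403 m along the plane.
The resultant acts 0.9 + 0.0402985 = 0.940299 m (along the plate) below the hinge at the top edge, so the moment about the hinge is M = F × 0.940299 = 209.854 × 0.940299 = 197.326 kN·m.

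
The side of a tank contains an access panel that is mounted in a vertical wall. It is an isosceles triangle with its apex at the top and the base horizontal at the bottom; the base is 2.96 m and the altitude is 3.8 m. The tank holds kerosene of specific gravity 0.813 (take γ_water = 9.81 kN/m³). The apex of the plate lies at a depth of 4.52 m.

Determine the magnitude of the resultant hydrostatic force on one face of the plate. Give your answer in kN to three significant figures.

F ≈ 316 kN

γ = 0.813 × 9.81 = 7.97553 kN/m³.
With the apex up, the centroid sits 2h/3 = 2 × 3.8/3 = 2.53333 m below the apex, so the centroid depth is h_c = 4.52 + 2.53333 = 7.05333 m.
A = ½ × 2.96 × 3.8 = 5.624 m².
Resultant F = γ·h_c·A = 7.97553 × 7.05333 × 5.624 = 316.373 kN.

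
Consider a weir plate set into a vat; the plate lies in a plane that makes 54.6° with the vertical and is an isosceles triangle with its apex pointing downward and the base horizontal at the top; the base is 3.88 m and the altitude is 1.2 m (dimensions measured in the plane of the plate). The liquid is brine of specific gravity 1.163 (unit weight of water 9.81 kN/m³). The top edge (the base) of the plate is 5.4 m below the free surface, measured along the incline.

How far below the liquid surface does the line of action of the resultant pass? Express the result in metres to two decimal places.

h_p = 3.37 m

γ = 1.163 × 9.81 = 11.40903 kN/m³.
The plate makes 54.6° with the vertical, i.e. θ = 90° − 54.6° = 35.4° to the horizontal. Measuring y along the incline from the free-surface line, vertical depth h = y·sinθ with sinθ = 0.579281.
With the apex down, the centroid sits h/3 = 1.2/3 = 0.4 m below the base (the top edge), so y_c = 5.4 + 0.4 = 5.8 m and h_c = 5.8 × 0.579281 = 3.35983 m.
A = ½ × 3.88 × 1.2 = 2.328 m².
Resultant F = γ·h_c·A = 11.40903 × 3.35983 × 2.328 = 89.2378 kN.
I_c = b·h³/36 = 3.88 × 1.2³/36 = 0.18624 m⁴.
Centre of pressure: y_p = y_c + I_c/(y_c·A) = 5.8 + 0.18624/(5.8 × 2.328) = 5.8 + 0.0137931 = 5.81379 m along the plane.
Vertically, h_p = y_p·sinθ = 5.81379 × 0.579281 = 3.36782 m.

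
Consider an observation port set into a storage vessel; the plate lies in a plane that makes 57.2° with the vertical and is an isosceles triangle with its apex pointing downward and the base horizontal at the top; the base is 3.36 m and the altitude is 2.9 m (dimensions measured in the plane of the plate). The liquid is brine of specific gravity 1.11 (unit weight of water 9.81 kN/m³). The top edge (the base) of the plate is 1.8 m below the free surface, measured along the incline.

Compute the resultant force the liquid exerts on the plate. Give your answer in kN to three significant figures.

F ≈ 79.5 kN

γ = 1.11 × 9.81 = 10.8891 kN/m³.
The plate makes 57.2° with the vertical, i.e. θ = 90° − 57.2° = 32.8° to the horizontal. Measuring y along the incline from the free-surface line, vertical depth h = y·sinθ with sinθ = 0.541708.
With the apex down, the centroid sits h/3 = 2.9/3 = 0.966667 m below the base (the top edge), so y_c = 1.8 + 0.966667 = 2.76667 m and h_c = 2.76667 × 0.541708 = 1.49873 m.
A = ½ × 3.36 × 2.9 = 4.872 m².
Resultant F = γ·h_c·A = 10.8891 × 1.49873 × 4.872 = 79.5102 kN.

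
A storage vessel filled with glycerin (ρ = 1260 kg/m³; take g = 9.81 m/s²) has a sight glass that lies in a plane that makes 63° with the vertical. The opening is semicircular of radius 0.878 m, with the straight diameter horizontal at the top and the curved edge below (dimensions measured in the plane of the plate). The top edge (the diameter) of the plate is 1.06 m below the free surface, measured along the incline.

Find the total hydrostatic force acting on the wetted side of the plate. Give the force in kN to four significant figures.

F ≈ 9.735 kN

γ = ρg = 1260 × 9.81 / 1000 = 12.3606 kN/m³.
The plate makes 63° with the vertical, i.e. θ = 90° − 63° = 27° to the horizontal. Measuring y along the incline from the free-surface line, vertical depth h = y·sinθ with sinθ = 0.453990.
The centroid of a semicircle lies 4r/(3π) = 0.372635 m from the diameter, here below the top edge, so y_c = 1.06 + 0.372635 = 1.43264 m and h_c = 1.43264 × 0.453990 = 0.650404 m.
A = πr²/2 = π × 0.878²/2 = 1.2109 m².
Resultant F = γ·h_c·A = 12.3606 × 0.650404 × 1.2109 = 9.73489 kN.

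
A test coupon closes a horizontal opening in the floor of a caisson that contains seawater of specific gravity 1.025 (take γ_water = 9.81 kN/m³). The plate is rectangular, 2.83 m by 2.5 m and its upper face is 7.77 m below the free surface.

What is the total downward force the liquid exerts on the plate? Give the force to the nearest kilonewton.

γ = 1.025 × 9.81 = 10.05525 kN/m³.
The plate is horizontal, so pressure is uniform at p = γ·h = 10.05525 × 7.77 = 78.1293 kN/m².
A = 2.83 × 2.5 = 7.075 m².
F = p·A = 78.1293 × 7.075 = 552.765 kN.

F ≈ 553 kN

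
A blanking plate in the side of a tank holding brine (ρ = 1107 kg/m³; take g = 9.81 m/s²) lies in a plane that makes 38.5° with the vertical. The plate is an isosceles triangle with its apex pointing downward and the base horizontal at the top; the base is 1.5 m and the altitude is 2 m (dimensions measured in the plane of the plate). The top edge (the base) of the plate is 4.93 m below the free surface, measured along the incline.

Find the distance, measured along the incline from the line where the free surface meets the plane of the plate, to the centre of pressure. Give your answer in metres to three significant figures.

γ = ρg = 1107 × 9.81 / 1000 = 10.85967 kN/m³.
The plate makes 38.5° with the vertical, i.e. θ = 90° − 38.5° = 51.5° to the horizontal. Measuring y along the incline from the free-surface line, vertical depth h = y·sinθ with sinθ = 0.782608.
With the apex down, the centroid sits h/3 = 2/3 = 0.666667 m below the base (the top edge), so y_c = 4.93 + 0.666667 = 5.59667 m and h_c = 5.59667 × 0.782608 = 4.38 m.
A = ½ × 1.5 × 2 = 1.5 m².
Resultant F = γ·h_c·A = 10.85967 × 4.38 × 1.5 = 71.348 kN.
I_c = b·h³/36 = 1.5 × 2³/36 = 0.333333 m⁴.
Centre of pressure: y_p = y_c + I_c/(y_c·A) = 5.59667 + 0.333333/(5.59667 × 1.5) = 5.59667 + 0.0397061 = 5.63638 m along the plane.

y_p = 5.64 m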